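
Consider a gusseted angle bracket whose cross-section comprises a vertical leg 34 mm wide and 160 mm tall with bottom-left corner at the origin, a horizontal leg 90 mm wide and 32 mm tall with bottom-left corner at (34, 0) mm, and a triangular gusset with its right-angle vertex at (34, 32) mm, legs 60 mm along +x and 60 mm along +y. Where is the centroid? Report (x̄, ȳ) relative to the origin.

Part | A | x̄ᵢ | ȳᵢ | A·x̄ᵢ | A·ȳᵢ
vertical leg | 5440.00 | 17.00 | 80.00 | 92480.00 | 435200.00
horizontal leg | 2880.00 | 79.00 | 16.00 | 227520.00 | 46080.00
gusset | 1800.00 | 54.00 | 52.00 | 97200.00 | 93600.00
Σ | 10120.00 |  |  | 417200.00 | 574880.00
x̄ = 417200.00 / 10120.00 = 41.23 mm
ȳ = 574880.00 / 10120.00 = 56.81 mm

x̄ = 41.23 mm, ȳ = 56.81 mm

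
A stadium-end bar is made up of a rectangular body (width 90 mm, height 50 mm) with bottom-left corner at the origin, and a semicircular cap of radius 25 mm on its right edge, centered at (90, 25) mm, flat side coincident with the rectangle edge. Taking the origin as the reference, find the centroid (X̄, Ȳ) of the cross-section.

rectangular body: A = 90 × 50 = 4500.00, centroid at (45.00, 25.00).
semicircular end: A = ½π·25² = 981.75, centroid at (100.61, 25.00).
ΣA = 5481.75 mm², ΣAX̄ = 301273.96 mm³, ΣAȲ = 137043.69 mm³.
X̄ = 301273.96/5481.75 = 54.96 mm; Ȳ = 137043.69/5481.75 = 25.00 mm.

X̄ = 54.96 mm, Ȳ = 25.00 mm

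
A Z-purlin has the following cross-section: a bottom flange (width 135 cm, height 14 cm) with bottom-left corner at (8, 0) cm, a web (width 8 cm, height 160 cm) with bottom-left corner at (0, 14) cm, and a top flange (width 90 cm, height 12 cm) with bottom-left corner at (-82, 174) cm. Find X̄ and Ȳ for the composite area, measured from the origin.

bottom flange: A = 135 × 14 = 1890.00, centroid at (75.50, 7.00).
web: A = 8 × 160 = 1280.00, centroid at (4.00, 94.00).
top flange: A = 90 × 12 = 1080.00, centroid at (-37.00, 180.00).
ΣA = 4250.00 cm², ΣAX̄ = 107855.00 cm³, ΣAȲ = 327950.00 cm³.
X̄ = 107855.00/4250.00 = 25.38 cm; Ȳ = 327950.00/4250.00 = 77.16 cm.

X̄ = 25.38 cm, Ȳ = 77.16 cm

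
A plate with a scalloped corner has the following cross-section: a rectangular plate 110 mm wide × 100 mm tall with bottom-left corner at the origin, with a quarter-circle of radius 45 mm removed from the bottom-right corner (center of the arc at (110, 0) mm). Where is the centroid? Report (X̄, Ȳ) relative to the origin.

plate: A = 110 × 100 = 11000.00, centroid at (55.00, 50.00).
removed quarter-circle: A = −¼π·45² = -1590.43, centroid at (90.90, 19.10).
ΣA = 9409.57 mm²
ΣAX̄ = (11000.00)(55.00) + (-1590.43)(90.90) = 460427.56 mm³
ΣAȲ = (11000.00)(50.00) + (-1590.43)(19.10) = 519625.00 mm³
X̄ = 460427.56 / 9409.57 = 48.93 mm
Ȳ = 519625.00 / 9409.57 = 55.22 mm

X̄ = 48.93 mm, Ȳ = 55.22 mm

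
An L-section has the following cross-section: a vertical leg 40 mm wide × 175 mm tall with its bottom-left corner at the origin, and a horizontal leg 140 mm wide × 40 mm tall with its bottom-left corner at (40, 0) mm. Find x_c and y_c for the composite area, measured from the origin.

vertical leg: A = 40 × 175 = 7000.00, centroid at (20.00, 87.50).
horizontal leg: A = 140 × 40 = 5600.00, centroid at (110.00, 20.00).
ΣA = 12600.00 mm²
ΣAx_c = (7000.00)(20.00) + (5600.00)(110.00) = 756000.00 mm³
ΣAy_c = (7000.00)(87.50) + (5600.00)(20.00) = 724500.00 mm³
x_c = 756000.00 / 12600.00 = 60.00 mm
y_c = 724500.00 / 12600.00 = 57.50 mm

x_c = 60.00 mm, y_c = 57.50 mm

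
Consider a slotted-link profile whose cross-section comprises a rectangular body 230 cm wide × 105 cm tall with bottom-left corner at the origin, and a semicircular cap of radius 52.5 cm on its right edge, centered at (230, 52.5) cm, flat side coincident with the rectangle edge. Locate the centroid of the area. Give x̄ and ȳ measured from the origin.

x̄ = 135.87 cm, ȳ = 52.50 cm

rectangular body: A = 230 × 105 = 24150.00, centroid at (115.00, 52.50).
semicircular end: A = ½π·52.5² = 4329.51, centroid at (252.28, 52.50).
ΣA = 28479.51 cm², ΣAx̄ = 3869505.45 cm³, ΣAȳ = 1495174.14 cm³.
x̄ = 3869505.45/28479.51 = 135.87 cm; ȳ = 1495174.14/28479.51 = 52.50 cm.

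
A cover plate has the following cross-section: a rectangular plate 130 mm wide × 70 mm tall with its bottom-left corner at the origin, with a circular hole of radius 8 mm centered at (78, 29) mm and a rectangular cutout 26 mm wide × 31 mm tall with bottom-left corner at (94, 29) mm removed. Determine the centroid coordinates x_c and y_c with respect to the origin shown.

plate: A = 130 × 70 = 9100.00, centroid at (65.00, 35.00).
hole 1: A = −π·8² = -201.06, centroid at (78.00, 29.00).
hole 2: A = −(26 × 31) = -806.00, centroid at (107.00, 44.50).
ΣA = 8092.94 mm²
ΣAx_c = (9100.00)(65.00) + (-201.06)(78.00) + (-806.00)(107.00) = 489575.17 mm³
ΣAy_c = (9100.00)(35.00) + (-201.06)(29.00) + (-806.00)(44.50) = 276802.20 mm³
x_c = 489575.17 / 8092.94 = 60.49 mm
y_c = 276802.20 / 8092.94 = 34.20 mm

x_c = 60.49 mm, y_c = 34.20 mm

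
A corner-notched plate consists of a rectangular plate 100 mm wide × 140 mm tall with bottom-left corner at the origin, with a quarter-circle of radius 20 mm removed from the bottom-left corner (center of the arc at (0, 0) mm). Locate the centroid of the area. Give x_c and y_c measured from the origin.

x_c = 50.95 mm, y_c = 71.41 mm

plate: A = 100 × 140 = 14000.00, centroid at (50.00, 70.00).
removed quarter-circle: A = −¼π·20² = -314.16, centroid at (8.49, 8.49).
ΣA = 13685.84 mm², ΣAx_c = 697333.33 mm³, ΣAy_c = 977333.33 mm³.
x_c = 697333.33/13685.84 = 50.95 mm; y_c = 977333.33/13685.84 = 71.41 mm.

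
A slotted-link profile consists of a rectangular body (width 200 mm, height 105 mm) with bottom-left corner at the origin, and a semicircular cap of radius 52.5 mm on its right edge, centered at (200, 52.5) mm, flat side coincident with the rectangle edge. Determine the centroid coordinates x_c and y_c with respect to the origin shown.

rectangular body: A = 200 × 105 = 21000.00, centroid at (100.00, 52.50).
semicircular end: A = ½π·52.5² = 4329.51, centroid at (222.28, 52.50).
ΣA = 25329.51 mm², ΣAx_c = 3062370.23 mm³, ΣAy_c = 1329799.14 mm³.
x_c = 3062370.23/25329.51 = 120.90 mm; y_c = 1329799.14/25329.51 = 52.50 mm.

x_c = 120.90 mm, y_c = 52.50 mm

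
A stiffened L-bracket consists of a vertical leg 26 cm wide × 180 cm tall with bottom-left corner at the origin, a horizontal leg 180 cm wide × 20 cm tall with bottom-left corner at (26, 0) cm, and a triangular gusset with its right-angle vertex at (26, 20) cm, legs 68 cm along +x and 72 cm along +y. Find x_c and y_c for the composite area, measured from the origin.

vertical leg: A = 26 × 180 = 4680.00, centroid at (13.00, 90.00).
horizontal leg: A = 180 × 20 = 3600.00, centroid at (116.00, 10.00).
gusset: A = ½·68·72 = 2448.00, centroid at (48.67, 44.00).
ΣA = 10728.00 cm², ΣAx_c = 597576.00 cm³, ΣAy_c = 564912.00 cm³.
x_c = 597576.00/10728.00 = 55.70 cm; y_c = 564912.00/10728.00 = 52.66 cm.

x_c = 55.70 cm, y_c = 52.66 cm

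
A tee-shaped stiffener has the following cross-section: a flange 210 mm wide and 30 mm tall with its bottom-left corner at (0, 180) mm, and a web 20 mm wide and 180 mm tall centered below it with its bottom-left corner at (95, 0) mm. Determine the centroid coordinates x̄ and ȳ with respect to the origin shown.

x̄ = 105.00 mm, ȳ = 156.82 mm

Part | A | x̄ᵢ | ȳᵢ | A·x̄ᵢ | A·ȳᵢ
web | 3600.00 | 105.00 | 90.00 | 378000.00 | 324000.00
flange | 6300.00 | 105.00 | 195.00 | 661500.00 | 1228500.00
Σ | 9900.00 |  |  | 1039500.00 | 1552500.00
x̄ = 1039500.00 / 9900.00 = 105.00 mm
ȳ = 1552500.00 / 9900.00 = 156.82 mm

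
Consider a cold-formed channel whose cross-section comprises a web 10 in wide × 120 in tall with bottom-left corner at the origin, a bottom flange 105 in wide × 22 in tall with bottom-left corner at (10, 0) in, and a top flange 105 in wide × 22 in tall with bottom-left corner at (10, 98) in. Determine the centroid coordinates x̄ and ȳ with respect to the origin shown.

web: A = 10 × 120 = 1200.00, centroid at (5.00, 60.00).
bottom flange: A = 105 × 22 = 2310.00, centroid at (62.50, 11.00).
top flange: A = 105 × 22 = 2310.00, centroid at (62.50, 109.00).
ΣA = 5820.00 in²
ΣAx̄ = (1200.00)(5.00) + (2310.00)(62.50) + (2310.00)(62.50) = 294750.00 in³
ΣAȳ = (1200.00)(60.00) + (2310.00)(11.00) + (2310.00)(109.00) = 349200.00 in³
x̄ = 294750.00 / 5820.00 = 50.64 in
ȳ = 349200.00 / 5820.00 = 60.00 in

x̄ = 50.64 in, ȳ = 60.00 in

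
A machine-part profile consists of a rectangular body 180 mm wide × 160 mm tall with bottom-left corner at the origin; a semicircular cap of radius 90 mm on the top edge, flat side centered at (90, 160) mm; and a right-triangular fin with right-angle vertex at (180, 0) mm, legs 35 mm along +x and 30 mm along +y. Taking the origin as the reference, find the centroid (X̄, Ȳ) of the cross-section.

Part | A | x̄ᵢ | ȳᵢ | A·x̄ᵢ | A·ȳᵢ
rectangular body | 28800.00 | 90.00 | 80.00 | 2592000.00 | 2304000.00
semicircular top | 12723.45 | 90.00 | 198.20 | 1145110.52 | 2521752.04
triangular fin | 525.00 | 191.67 | 10.00 | 100625.00 | 5250.00
Σ | 42048.45 |  |  | 3837735.52 | 4831002.04
X̄ = 3837735.52 / 42048.45 = 91.27 mm
Ȳ = 4831002.04 / 42048.45 = 114.89 mm

X̄ = 91.27 mm, Ȳ = 114.89 mm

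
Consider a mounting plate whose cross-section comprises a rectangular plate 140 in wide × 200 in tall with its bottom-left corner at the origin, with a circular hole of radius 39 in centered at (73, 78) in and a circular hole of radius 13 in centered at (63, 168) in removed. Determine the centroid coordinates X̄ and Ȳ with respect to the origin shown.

Part | A | x̄ᵢ | ȳᵢ | A·x̄ᵢ | A·ȳᵢ
plate | 28000.00 | 70.00 | 100.00 | 1960000.00 | 2800000.00
hole 1 | -4778.36 | 73.00 | 78.00 | -348820.46 | -372712.27
hole 2 | -530.93 | 63.00 | 168.00 | -33448.54 | -89196.10
Σ | 22690.71 |  |  | 1577731.01 | 2338091.63
X̄ = 1577731.01 / 22690.71 = 69.53 in
Ȳ = 2338091.63 / 22690.71 = 103.04 in

X̄ = 69.53 in, Ȳ = 103.04 in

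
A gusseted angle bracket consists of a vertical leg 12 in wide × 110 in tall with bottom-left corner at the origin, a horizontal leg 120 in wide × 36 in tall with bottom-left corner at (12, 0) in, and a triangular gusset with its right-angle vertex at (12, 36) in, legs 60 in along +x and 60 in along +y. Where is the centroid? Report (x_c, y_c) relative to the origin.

vertical leg: A = 12 × 110 = 1320.00, centroid at (6.00, 55.00).
horizontal leg: A = 120 × 36 = 4320.00, centroid at (72.00, 18.00).
gusset: A = ½·60·60 = 1800.00, centroid at (32.00, 56.00).
ΣA = 7440.00 in², ΣAx_c = 376560.00 in³, ΣAy_c = 251160.00 in³.
x_c = 376560.00/7440.00 = 50.61 in; y_c = 251160.00/7440.00 = 33.76 in.

x_c = 50.61 in, y_c = 33.76 in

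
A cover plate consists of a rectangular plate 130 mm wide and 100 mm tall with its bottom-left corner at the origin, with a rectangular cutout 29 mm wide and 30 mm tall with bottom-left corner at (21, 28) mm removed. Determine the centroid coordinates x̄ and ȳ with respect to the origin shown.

plate: A = 130 × 100 = 13000.00, centroid at (65.00, 50.00).
hole: A = −(29 × 30) = -870.00, centroid at (35.50, 43.00).
ΣA = 12130.00 mm²
ΣAx̄ = (13000.00)(65.00) + (-870.00)(35.50) = 814115.00 mm³
ΣAȳ = (13000.00)(50.00) + (-870.00)(43.00) = 612590.00 mm³
x̄ = 814115.00 / 12130.00 = 67.12 mm
ȳ = 612590.00 / 12130.00 = 50.50 mm

x̄ = 67.12 mm, ȳ = 50.50 mm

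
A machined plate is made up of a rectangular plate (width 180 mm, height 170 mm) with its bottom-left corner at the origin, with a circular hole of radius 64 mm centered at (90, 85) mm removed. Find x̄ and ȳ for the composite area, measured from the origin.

Part | A | x̄ᵢ | ȳᵢ | A·x̄ᵢ | A·ȳᵢ
plate | 30600.00 | 90.00 | 85.00 | 2754000.00 | 2601000.00
hole | -12867.96 | 90.00 | 85.00 | -1158116.72 | -1093776.90
Σ | 17732.04 |  |  | 1595883.28 | 1507223.10
x̄ = 1595883.28 / 17732.04 = 90.00 mm
ȳ = 1507223.10 / 17732.04 = 85.00 mm

x̄ = 90.00 mm, ȳ = 85.00 mm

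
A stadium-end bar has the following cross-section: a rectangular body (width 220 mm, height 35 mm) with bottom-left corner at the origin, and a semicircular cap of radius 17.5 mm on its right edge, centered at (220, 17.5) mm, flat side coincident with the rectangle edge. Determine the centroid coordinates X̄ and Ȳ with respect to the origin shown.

rectangular body: A = 220 × 35 = 7700.00, centroid at (110.00, 17.50).
semicircular end: A = ½π·17.5² = 481.06, centroid at (227.43, 17.50).
ΣA = 8181.06 mm²
ΣAX̄ = (7700.00)(110.00) + (481.06)(227.43) = 956405.32 mm³
ΣAȲ = (7700.00)(17.50) + (481.06)(17.50) = 143168.49 mm³
X̄ = 956405.32 / 8181.06 = 116.90 mm
Ȳ = 143168.49 / 8181.06 = 17.50 mm

X̄ = 116.90 mm, Ȳ = 17.50 mm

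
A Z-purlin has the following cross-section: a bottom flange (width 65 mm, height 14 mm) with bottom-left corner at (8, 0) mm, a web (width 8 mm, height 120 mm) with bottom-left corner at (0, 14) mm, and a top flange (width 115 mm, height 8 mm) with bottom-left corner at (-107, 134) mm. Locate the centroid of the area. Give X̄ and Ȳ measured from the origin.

Part | A | x̄ᵢ | ȳᵢ | A·x̄ᵢ | A·ȳᵢ
bottom flange | 910.00 | 40.50 | 7.00 | 36855.00 | 6370.00
web | 960.00 | 4.00 | 74.00 | 3840.00 | 71040.00
top flange | 920.00 | -49.50 | 138.00 | -45540.00 | 126960.00
Σ | 2790.00 |  |  | -4845.00 | 204370.00
X̄ = -4845.00 / 2790.00 = -1.74 mm
Ȳ = 204370.00 / 2790.00 = 73.25 mm

X̄ = -1.74 mm, Ȳ = 73.25 mm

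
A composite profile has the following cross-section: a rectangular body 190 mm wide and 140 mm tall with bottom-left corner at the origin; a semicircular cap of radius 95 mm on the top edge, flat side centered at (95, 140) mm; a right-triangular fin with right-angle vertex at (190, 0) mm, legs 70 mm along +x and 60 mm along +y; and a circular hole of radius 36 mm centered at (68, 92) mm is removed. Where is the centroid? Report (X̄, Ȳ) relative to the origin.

X̄ = 104.24 mm, Ȳ = 105.29 mm

rectangular body: A = 190 × 140 = 26600.00, centroid at (95.00, 70.00).
semicircular top: A = ½π·95² = 14176.44, centroid at (95.00, 180.32).
triangular fin: A = ½·70·60 = 2100.00, centroid at (213.33, 20.00).
hole: A = −π·36² = -4071.50, centroid at (68.00, 92.00).
ΣA = 38804.93 mm²
ΣAX̄ = (26600.00)(95.00) + (14176.44)(95.00) + (2100.00)(213.33) + (-4071.50)(68.00) = 4044899.22 mm³
ΣAȲ = (26600.00)(70.00) + (14176.44)(180.32) + (2100.00)(20.00) + (-4071.50)(92.00) = 4085706.12 mm³
X̄ = 4044899.22 / 38804.93 = 104.24 mm
Ȳ = 4085706.12 / 38804.93 = 105.29 mm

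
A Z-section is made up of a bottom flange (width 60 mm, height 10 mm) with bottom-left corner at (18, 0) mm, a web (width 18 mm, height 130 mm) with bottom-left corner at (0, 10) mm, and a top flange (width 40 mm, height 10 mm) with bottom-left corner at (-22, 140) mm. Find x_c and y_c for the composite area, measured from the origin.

x_c = 14.69 mm, y_c = 70.81 mm

bottom flange: A = 60 × 10 = 600.00, centroid at (48.00, 5.00).
web: A = 18 × 130 = 2340.00, centroid at (9.00, 75.00).
top flange: A = 40 × 10 = 400.00, centroid at (-2.00, 145.00).
ΣA = 3340.00 mm²
ΣAx_c = (600.00)(48.00) + (2340.00)(9.00) + (400.00)(-2.00) = 49060.00 mm³
ΣAy_c = (600.00)(5.00) + (2340.00)(75.00) + (400.00)(145.00) = 236500.00 mm³
x_c = 49060.00 / 3340.00 = 14.69 mm
y_c = 236500.00 / 3340.00 = 70.81 mm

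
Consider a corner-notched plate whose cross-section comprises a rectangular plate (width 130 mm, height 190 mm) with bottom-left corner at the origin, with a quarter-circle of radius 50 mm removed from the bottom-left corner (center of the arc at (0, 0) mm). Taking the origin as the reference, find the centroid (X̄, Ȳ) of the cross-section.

X̄ = 68.78 mm, Ȳ = 101.37 mm

plate: A = 130 × 190 = 24700.00, centroid at (65.00, 95.00).
removed quarter-circle: A = −¼π·50² = -1963.50, centroid at (21.22, 21.22).
ΣA = 22736.50 mm²
ΣAX̄ = (24700.00)(65.00) + (-1963.50)(21.22) = 1563833.33 mm³
ΣAȲ = (24700.00)(95.00) + (-1963.50)(21.22) = 2304833.33 mm³
X̄ = 1563833.33 / 22736.50 = 68.78 mm
Ȳ = 2304833.33 / 22736.50 = 101.37 mm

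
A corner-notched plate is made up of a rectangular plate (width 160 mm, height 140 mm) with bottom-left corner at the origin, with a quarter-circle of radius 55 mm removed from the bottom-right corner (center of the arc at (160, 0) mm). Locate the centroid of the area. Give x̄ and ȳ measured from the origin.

plate: A = 160 × 140 = 22400.00, centroid at (80.00, 70.00).
removed quarter-circle: A = −¼π·55² = -2375.83, centroid at (136.66, 23.34).
ΣA = 20024.17 mm²
ΣAx̄ = (22400.00)(80.00) + (-2375.83)(136.66) = 1467325.62 mm³
ΣAȳ = (22400.00)(70.00) + (-2375.83)(23.34) = 1512541.67 mm³
x̄ = 1467325.62 / 20024.17 = 73.28 mm
ȳ = 1512541.67 / 20024.17 = 75.54 mm

x̄ = 73.28 mm, ȳ = 75.54 mm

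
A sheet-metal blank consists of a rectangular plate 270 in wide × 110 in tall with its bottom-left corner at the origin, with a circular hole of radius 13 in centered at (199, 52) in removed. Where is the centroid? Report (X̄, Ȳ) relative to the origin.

X̄ = 133.84 in, Ȳ = 55.05 in

plate: A = 270 × 110 = 29700.00, centroid at (135.00, 55.00).
hole: A = −π·13² = -530.93, centroid at (199.00, 52.00).
ΣA = 29169.07 in²
ΣAX̄ = (29700.00)(135.00) + (-530.93)(199.00) = 3903845.10 in³
ΣAȲ = (29700.00)(55.00) + (-530.93)(52.00) = 1605891.68 in³
X̄ = 3903845.10 / 29169.07 = 133.84 in
Ȳ = 1605891.68 / 29169.07 = 55.05 in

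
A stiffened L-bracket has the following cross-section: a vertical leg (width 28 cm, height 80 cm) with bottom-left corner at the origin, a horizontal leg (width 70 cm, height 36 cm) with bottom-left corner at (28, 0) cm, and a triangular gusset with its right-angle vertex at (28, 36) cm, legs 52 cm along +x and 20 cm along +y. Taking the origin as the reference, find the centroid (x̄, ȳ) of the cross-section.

x̄ = 40.47 cm, ȳ = 29.76 cm

vertical leg: A = 28 × 80 = 2240.00, centroid at (14.00, 40.00).
horizontal leg: A = 70 × 36 = 2520.00, centroid at (63.00, 18.00).
gusset: A = ½·52·20 = 520.00, centroid at (45.33, 42.67).
ΣA = 5280.00 cm²
ΣAx̄ = (2240.00)(14.00) + (2520.00)(63.00) + (520.00)(45.33) = 213693.33 cm³
ΣAȳ = (2240.00)(40.00) + (2520.00)(18.00) + (520.00)(42.67) = 157146.67 cm³
x̄ = 213693.33 / 5280.00 = 40.47 cm
ȳ = 157146.67 / 5280.00 = 29.76 cm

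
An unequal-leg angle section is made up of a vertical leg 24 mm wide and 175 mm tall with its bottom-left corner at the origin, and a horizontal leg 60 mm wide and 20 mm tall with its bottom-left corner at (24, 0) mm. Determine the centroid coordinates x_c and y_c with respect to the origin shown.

vertical leg: A = 24 × 175 = 4200.00, centroid at (12.00, 87.50).
horizontal leg: A = 60 × 20 = 1200.00, centroid at (54.00, 10.00).
ΣA = 5400.00 mm², ΣAx_c = 115200.00 mm³, ΣAy_c = 379500.00 mm³.
x_c = 115200.00/5400.00 = 21.33 mm; y_c = 379500.00/5400.00 = 70.28 mm.

x_c = 21.33 mm, y_c = 70.28 mm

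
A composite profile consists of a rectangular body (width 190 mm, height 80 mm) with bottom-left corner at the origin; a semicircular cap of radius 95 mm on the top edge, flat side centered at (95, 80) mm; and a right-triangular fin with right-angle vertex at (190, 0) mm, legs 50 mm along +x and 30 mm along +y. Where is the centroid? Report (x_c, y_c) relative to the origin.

x_c = 97.78 mm, y_c = 77.05 mm

rectangular body: A = 190 × 80 = 15200.00, centroid at (95.00, 40.00).
semicircular top: A = ½π·95² = 14176.44, centroid at (95.00, 120.32).
triangular fin: A = ½·50·30 = 750.00, centroid at (206.67, 10.00).
ΣA = 30126.44 mm²
ΣAx_c = (15200.00)(95.00) + (14176.44)(95.00) + (750.00)(206.67) = 2945761.50 mm³
ΣAy_c = (15200.00)(40.00) + (14176.44)(120.32) + (750.00)(10.00) = 2321198.28 mm³
x_c = 2945761.50 / 30126.44 = 97.78 mm
y_c = 2321198.28 / 30126.44 = 77.05 mm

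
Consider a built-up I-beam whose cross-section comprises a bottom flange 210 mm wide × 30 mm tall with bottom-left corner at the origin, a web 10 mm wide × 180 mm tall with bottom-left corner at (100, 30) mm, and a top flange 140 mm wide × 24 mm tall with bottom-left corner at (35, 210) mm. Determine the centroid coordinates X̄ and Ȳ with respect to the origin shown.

bottom flange: A = 210 × 30 = 6300.00, centroid at (105.00, 15.00).
web: A = 10 × 180 = 1800.00, centroid at (105.00, 120.00).
top flange: A = 140 × 24 = 3360.00, centroid at (105.00, 222.00).
ΣA = 11460.00 mm², ΣAX̄ = 1203300.00 mm³, ΣAȲ = 1056420.00 mm³.
X̄ = 1203300.00/11460.00 = 105.00 mm; Ȳ = 1056420.00/11460.00 = 92.18 mm.

X̄ = 105.00 mm, Ȳ = 92.18 mm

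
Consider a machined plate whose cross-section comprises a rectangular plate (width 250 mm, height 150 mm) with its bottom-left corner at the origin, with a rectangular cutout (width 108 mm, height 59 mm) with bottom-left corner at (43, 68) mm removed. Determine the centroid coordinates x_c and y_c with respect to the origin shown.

x_c = 130.73 mm, y_c = 70.39 mm

plate: A = 250 × 150 = 37500.00, centroid at (125.00, 75.00).
hole: A = −(108 × 59) = -6372.00, centroid at (97.00, 97.50).
ΣA = 31128.00 mm²
ΣAx_c = (37500.00)(125.00) + (-6372.00)(97.00) = 4069416.00 mm³
ΣAy_c = (37500.00)(75.00) + (-6372.00)(97.50) = 2191230.00 mm³
x_c = 4069416.00 / 31128.00 = 130.73 mm
y_c = 2191230.00 / 31128.00 = 70.39 mm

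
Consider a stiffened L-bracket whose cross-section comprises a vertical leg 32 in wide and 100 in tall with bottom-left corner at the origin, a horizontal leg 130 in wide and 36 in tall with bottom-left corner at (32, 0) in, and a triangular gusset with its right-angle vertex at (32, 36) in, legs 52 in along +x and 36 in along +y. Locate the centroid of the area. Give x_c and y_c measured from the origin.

vertical leg: A = 32 × 100 = 3200.00, centroid at (16.00, 50.00).
horizontal leg: A = 130 × 36 = 4680.00, centroid at (97.00, 18.00).
gusset: A = ½·52·36 = 936.00, centroid at (49.33, 48.00).
ΣA = 8816.00 in²
ΣAx_c = (3200.00)(16.00) + (4680.00)(97.00) + (936.00)(49.33) = 551336.00 in³
ΣAy_c = (3200.00)(50.00) + (4680.00)(18.00) + (936.00)(48.00) = 289168.00 in³
x_c = 551336.00 / 8816.00 = 62.54 in
y_c = 289168.00 / 8816.00 = 32.80 in

x_c = 62.54 in, y_c = 32.80 in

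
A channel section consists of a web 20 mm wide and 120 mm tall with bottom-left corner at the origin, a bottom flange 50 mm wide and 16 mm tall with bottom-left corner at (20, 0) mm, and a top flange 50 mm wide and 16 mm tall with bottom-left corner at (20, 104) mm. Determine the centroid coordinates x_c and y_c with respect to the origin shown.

web: A = 20 × 120 = 2400.00, centroid at (10.00, 60.00).
bottom flange: A = 50 × 16 = 800.00, centroid at (45.00, 8.00).
top flange: A = 50 × 16 = 800.00, centroid at (45.00, 112.00).
ΣA = 4000.00 mm²
ΣAx_c = (2400.00)(10.00) + (800.00)(45.00) + (800.00)(45.00) = 96000.00 mm³
ΣAy_c = (2400.00)(60.00) + (800.00)(8.00) + (800.00)(112.00) = 240000.00 mm³
x_c = 96000.00 / 4000.00 = 24.00 mm
y_c = 240000.00 / 4000.00 = 60.00 mm

x_c = 24.00 mm, y_c = 60.00 mm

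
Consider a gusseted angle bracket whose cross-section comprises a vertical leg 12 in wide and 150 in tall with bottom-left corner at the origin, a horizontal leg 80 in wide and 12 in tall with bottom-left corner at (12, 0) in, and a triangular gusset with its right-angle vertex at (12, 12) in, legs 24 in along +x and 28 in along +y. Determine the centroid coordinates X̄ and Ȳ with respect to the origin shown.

X̄ = 21.78 in, Ȳ = 47.78 in

vertical leg: A = 12 × 150 = 1800.00, centroid at (6.00, 75.00).
horizontal leg: A = 80 × 12 = 960.00, centroid at (52.00, 6.00).
gusset: A = ½·24·28 = 336.00, centroid at (20.00, 21.33).
ΣA = 3096.00 in²
ΣAX̄ = (1800.00)(6.00) + (960.00)(52.00) + (336.00)(20.00) = 67440.00 in³
ΣAȲ = (1800.00)(75.00) + (960.00)(6.00) + (336.00)(21.33) = 147928.00 in³
X̄ = 67440.00 / 3096.00 = 21.78 in
Ȳ = 147928.00 / 3096.00 = 47.78 in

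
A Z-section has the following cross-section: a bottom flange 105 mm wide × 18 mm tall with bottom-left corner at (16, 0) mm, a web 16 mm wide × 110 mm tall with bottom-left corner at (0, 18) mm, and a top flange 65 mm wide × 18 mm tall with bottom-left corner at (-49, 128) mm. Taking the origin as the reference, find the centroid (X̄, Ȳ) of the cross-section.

Part | A | x̄ᵢ | ȳᵢ | A·x̄ᵢ | A·ȳᵢ
bottom flange | 1890.00 | 68.50 | 9.00 | 129465.00 | 17010.00
web | 1760.00 | 8.00 | 73.00 | 14080.00 | 128480.00
top flange | 1170.00 | -16.50 | 137.00 | -19305.00 | 160290.00
Σ | 4820.00 |  |  | 124240.00 | 305780.00
X̄ = 124240.00 / 4820.00 = 25.78 mm
Ȳ = 305780.00 / 4820.00 = 63.44 mm

X̄ = 25.78 mm, Ȳ = 63.44 mm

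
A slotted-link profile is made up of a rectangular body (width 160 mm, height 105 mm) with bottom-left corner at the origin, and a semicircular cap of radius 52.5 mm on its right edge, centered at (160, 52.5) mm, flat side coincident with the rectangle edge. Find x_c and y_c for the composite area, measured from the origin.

Part | A | x̄ᵢ | ȳᵢ | A·x̄ᵢ | A·ȳᵢ
rectangular body | 16800.00 | 80.00 | 52.50 | 1344000.00 | 882000.00
semicircular end | 4329.51 | 182.28 | 52.50 | 789189.93 | 227299.14
Σ | 21129.51 |  |  | 2133189.93 | 1109299.14
x_c = 2133189.93 / 21129.51 = 100.96 mm
y_c = 1109299.14 / 21129.51 = 52.50 mm

x_c = 100.96 mm, y_c = 52.50 mm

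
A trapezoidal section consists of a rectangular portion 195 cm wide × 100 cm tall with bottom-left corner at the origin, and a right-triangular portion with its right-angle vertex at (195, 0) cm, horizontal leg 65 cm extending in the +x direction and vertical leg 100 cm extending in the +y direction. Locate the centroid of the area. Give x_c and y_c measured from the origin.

x_c = 114.52 cm, y_c = 47.62 cm

Part | A | x̄ᵢ | ȳᵢ | A·x̄ᵢ | A·ȳᵢ
rectangular portion | 19500.00 | 97.50 | 50.00 | 1901250.00 | 975000.00
triangular portion | 3250.00 | 216.67 | 33.33 | 704166.67 | 108333.33
Σ | 22750.00 |  |  | 2605416.67 | 1083333.33
x_c = 2605416.67 / 22750.00 = 114.52 cm
y_c = 1083333.33 / 22750.00 = 47.62 cm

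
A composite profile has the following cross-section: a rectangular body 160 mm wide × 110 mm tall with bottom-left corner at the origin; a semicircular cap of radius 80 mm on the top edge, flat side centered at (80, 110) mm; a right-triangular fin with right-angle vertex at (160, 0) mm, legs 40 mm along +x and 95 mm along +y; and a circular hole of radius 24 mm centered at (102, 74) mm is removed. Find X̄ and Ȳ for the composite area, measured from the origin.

X̄ = 84.96 mm, Ȳ = 84.40 mm

Part | A | x̄ᵢ | ȳᵢ | A·x̄ᵢ | A·ȳᵢ
rectangular body | 17600.00 | 80.00 | 55.00 | 1408000.00 | 968000.00
semicircular top | 10053.10 | 80.00 | 143.95 | 804247.72 | 1447173.95
triangular fin | 1900.00 | 173.33 | 31.67 | 329333.33 | 60166.67
hole | -1809.56 | 102.00 | 74.00 | -184574.85 | -133907.25
Σ | 27743.54 |  |  | 2357006.20 | 2341433.37
X̄ = 2357006.20 / 27743.54 = 84.96 mm
Ȳ = 2341433.37 / 27743.54 = 84.40 mm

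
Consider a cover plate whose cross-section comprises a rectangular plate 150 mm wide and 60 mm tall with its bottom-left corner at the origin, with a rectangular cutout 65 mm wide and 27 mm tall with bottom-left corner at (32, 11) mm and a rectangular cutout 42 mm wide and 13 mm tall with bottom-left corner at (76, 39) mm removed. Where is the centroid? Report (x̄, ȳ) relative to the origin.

x̄ = 75.96 mm, ȳ = 30.18 mm

plate: A = 150 × 60 = 9000.00, centroid at (75.00, 30.00).
hole 1: A = −(65 × 27) = -1755.00, centroid at (64.50, 24.50).
hole 2: A = −(42 × 13) = -546.00, centroid at (97.00, 45.50).
ΣA = 6699.00 mm²
ΣAx̄ = (9000.00)(75.00) + (-1755.00)(64.50) + (-546.00)(97.00) = 508840.50 mm³
ΣAȳ = (9000.00)(30.00) + (-1755.00)(24.50) + (-546.00)(45.50) = 202159.50 mm³
x̄ = 508840.50 / 6699.00 = 75.96 mm
ȳ = 202159.50 / 6699.00 = 30.18 mm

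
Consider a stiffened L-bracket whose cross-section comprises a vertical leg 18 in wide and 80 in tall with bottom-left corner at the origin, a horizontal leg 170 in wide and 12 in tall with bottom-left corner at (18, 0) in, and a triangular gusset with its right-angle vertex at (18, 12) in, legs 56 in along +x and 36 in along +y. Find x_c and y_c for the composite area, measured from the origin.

vertical leg: A = 18 × 80 = 1440.00, centroid at (9.00, 40.00).
horizontal leg: A = 170 × 12 = 2040.00, centroid at (103.00, 6.00).
gusset: A = ½·56·36 = 1008.00, centroid at (36.67, 24.00).
ΣA = 4488.00 in², ΣAx_c = 260040.00 in³, ΣAy_c = 94032.00 in³.
x_c = 260040.00/4488.00 = 57.94 in; y_c = 94032.00/4488.00 = 20.95 in.

x_c = 57.94 in, y_c = 20.95 in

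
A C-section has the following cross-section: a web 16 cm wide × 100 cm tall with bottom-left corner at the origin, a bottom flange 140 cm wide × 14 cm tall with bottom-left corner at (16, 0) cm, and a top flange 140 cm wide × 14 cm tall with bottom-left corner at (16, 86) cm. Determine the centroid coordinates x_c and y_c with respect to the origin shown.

x_c = 63.39 cm, y_c = 50.00 cm

Part | A | x̄ᵢ | ȳᵢ | A·x̄ᵢ | A·ȳᵢ
web | 1600.00 | 8.00 | 50.00 | 12800.00 | 80000.00
bottom flange | 1960.00 | 86.00 | 7.00 | 168560.00 | 13720.00
top flange | 1960.00 | 86.00 | 93.00 | 168560.00 | 182280.00
Σ | 5520.00 |  |  | 349920.00 | 276000.00
x_c = 349920.00 / 5520.00 = 63.39 cm
y_c = 276000.00 / 5520.00 = 50.00 cm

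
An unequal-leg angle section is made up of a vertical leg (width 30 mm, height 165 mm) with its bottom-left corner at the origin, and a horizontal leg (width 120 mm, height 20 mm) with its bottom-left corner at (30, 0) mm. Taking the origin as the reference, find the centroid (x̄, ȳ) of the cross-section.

vertical leg: A = 30 × 165 = 4950.00, centroid at (15.00, 82.50).
horizontal leg: A = 120 × 20 = 2400.00, centroid at (90.00, 10.00).
ΣA = 7350.00 mm²
ΣAx̄ = (4950.00)(15.00) + (2400.00)(90.00) = 290250.00 mm³
ΣAȳ = (4950.00)(82.50) + (2400.00)(10.00) = 432375.00 mm³
x̄ = 290250.00 / 7350.00 = 39.49 mm
ȳ = 432375.00 / 7350.00 = 58.83 mm

x̄ = 39.49 mm, ȳ = 58.83 mm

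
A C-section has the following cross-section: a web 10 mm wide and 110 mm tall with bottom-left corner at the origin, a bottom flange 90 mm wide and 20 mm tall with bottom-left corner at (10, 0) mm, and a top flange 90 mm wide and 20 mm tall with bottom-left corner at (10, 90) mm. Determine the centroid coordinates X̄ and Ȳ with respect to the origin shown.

web: A = 10 × 110 = 1100.00, centroid at (5.00, 55.00).
bottom flange: A = 90 × 20 = 1800.00, centroid at (55.00, 10.00).
top flange: A = 90 × 20 = 1800.00, centroid at (55.00, 100.00).
ΣA = 4700.00 mm²
ΣAX̄ = (1100.00)(5.00) + (1800.00)(55.00) + (1800.00)(55.00) = 203500.00 mm³
ΣAȲ = (1100.00)(55.00) + (1800.00)(10.00) + (1800.00)(100.00) = 258500.00 mm³
X̄ = 203500.00 / 4700.00 = 43.30 mm
Ȳ = 258500.00 / 4700.00 = 55.00 mm

X̄ = 43.30 mm, Ȳ = 55.00 mm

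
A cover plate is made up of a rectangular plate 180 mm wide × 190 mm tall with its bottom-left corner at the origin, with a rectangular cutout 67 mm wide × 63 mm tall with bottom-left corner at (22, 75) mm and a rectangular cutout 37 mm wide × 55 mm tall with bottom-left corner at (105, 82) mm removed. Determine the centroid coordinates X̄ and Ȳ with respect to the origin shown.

X̄ = 92.77 mm, Ȳ = 92.21 mm

plate: A = 180 × 190 = 34200.00, centroid at (90.00, 95.00).
hole 1: A = −(67 × 63) = -4221.00, centroid at (55.50, 106.50).
hole 2: A = −(37 × 55) = -2035.00, centroid at (123.50, 109.50).
ΣA = 27944.00 mm²
ΣAX̄ = (34200.00)(90.00) + (-4221.00)(55.50) + (-2035.00)(123.50) = 2592412.00 mm³
ΣAȲ = (34200.00)(95.00) + (-4221.00)(106.50) + (-2035.00)(109.50) = 2576631.00 mm³
X̄ = 2592412.00 / 27944.00 = 92.77 mm
Ȳ = 2576631.00 / 27944.00 = 92.21 mm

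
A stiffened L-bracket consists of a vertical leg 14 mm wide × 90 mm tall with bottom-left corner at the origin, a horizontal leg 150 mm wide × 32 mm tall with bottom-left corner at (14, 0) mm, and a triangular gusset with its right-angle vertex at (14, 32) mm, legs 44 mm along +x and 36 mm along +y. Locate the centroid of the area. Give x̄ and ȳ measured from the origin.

Part | A | x̄ᵢ | ȳᵢ | A·x̄ᵢ | A·ȳᵢ
vertical leg | 1260.00 | 7.00 | 45.00 | 8820.00 | 56700.00
horizontal leg | 4800.00 | 89.00 | 16.00 | 427200.00 | 76800.00
gusset | 792.00 | 28.67 | 44.00 | 22704.00 | 34848.00
Σ | 6852.00 |  |  | 458724.00 | 168348.00
x̄ = 458724.00 / 6852.00 = 66.95 mm
ȳ = 168348.00 / 6852.00 = 24.57 mm

x̄ = 66.95 mm, ȳ = 24.57 mm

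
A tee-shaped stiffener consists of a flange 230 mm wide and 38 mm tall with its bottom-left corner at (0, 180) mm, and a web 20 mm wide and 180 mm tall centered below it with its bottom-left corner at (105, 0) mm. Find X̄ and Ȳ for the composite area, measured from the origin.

web: A = 20 × 180 = 3600.00, centroid at (115.00, 90.00).
flange: A = 230 × 38 = 8740.00, centroid at (115.00, 199.00).
ΣA = 12340.00 mm², ΣAX̄ = 1419100.00 mm³, ΣAȲ = 2063260.00 mm³.
X̄ = 1419100.00/12340.00 = 115.00 mm; Ȳ = 2063260.00/12340.00 = 167.20 mm.

X̄ = 115.00 mm, Ȳ = 167.20 mm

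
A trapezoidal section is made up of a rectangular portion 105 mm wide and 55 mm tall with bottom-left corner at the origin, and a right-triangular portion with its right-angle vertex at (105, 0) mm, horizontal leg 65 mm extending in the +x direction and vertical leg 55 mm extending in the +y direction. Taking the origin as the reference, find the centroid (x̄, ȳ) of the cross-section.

x̄ = 70.03 mm, ȳ = 25.33 mm

Part | A | x̄ᵢ | ȳᵢ | A·x̄ᵢ | A·ȳᵢ
rectangular portion | 5775.00 | 52.50 | 27.50 | 303187.50 | 158812.50
triangular portion | 1787.50 | 126.67 | 18.33 | 226416.67 | 32770.83
Σ | 7562.50 |  |  | 529604.17 | 191583.33
x̄ = 529604.17 / 7562.50 = 70.03 mm
ȳ = 191583.33 / 7562.50 = 25.33 mm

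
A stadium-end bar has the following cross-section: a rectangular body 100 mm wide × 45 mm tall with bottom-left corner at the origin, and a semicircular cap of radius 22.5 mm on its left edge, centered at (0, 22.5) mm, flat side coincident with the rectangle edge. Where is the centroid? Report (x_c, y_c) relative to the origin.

x_c = 41.06 mm, y_c = 22.50 mm

rectangular body: A = 100 × 45 = 4500.00, centroid at (50.00, 22.50).
semicircular end: A = ½π·22.5² = 795.22, centroid at (-9.55, 22.50).
ΣA = 5295.22 mm², ΣAx_c = 217406.25 mm³, ΣAy_c = 119142.35 mm³.
x_c = 217406.25/5295.22 = 41.06 mm; y_c = 119142.35/5295.22 = 22.50 mm.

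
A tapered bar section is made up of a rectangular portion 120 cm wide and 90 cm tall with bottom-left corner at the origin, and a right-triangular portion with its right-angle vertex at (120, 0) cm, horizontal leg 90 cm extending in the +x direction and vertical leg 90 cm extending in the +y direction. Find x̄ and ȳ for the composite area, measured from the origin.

x̄ = 84.55 cm, ȳ = 40.91 cm

rectangular portion: A = 120 × 90 = 10800.00, centroid at (60.00, 45.00).
triangular portion: A = ½·90·90 = 4050.00, centroid at (150.00, 30.00).
ΣA = 14850.00 cm²
ΣAx̄ = (10800.00)(60.00) + (4050.00)(150.00) = 1255500.00 cm³
ΣAȳ = (10800.00)(45.00) + (4050.00)(30.00) = 607500.00 cm³
x̄ = 1255500.00 / 14850.00 = 84.55 cm
ȳ = 607500.00 / 14850.00 = 40.91 cm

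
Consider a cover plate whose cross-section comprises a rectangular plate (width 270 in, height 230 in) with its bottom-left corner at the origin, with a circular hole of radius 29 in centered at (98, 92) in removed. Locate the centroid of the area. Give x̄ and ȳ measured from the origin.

x̄ = 136.64 in, ȳ = 116.02 in

Part | A | x̄ᵢ | ȳᵢ | A·x̄ᵢ | A·ȳᵢ
plate | 62100.00 | 135.00 | 115.00 | 8383500.00 | 7141500.00
hole | -2642.08 | 98.00 | 92.00 | -258923.78 | -243071.31
Σ | 59457.92 |  |  | 8124576.22 | 6898428.69
x̄ = 8124576.22 / 59457.92 = 136.64 in
ȳ = 6898428.69 / 59457.92 = 116.02 in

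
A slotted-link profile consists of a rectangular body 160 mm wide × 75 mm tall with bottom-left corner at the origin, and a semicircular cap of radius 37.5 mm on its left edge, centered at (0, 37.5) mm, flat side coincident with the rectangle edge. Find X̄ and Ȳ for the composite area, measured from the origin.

X̄ = 65.09 mm, Ȳ = 37.50 mm

rectangular body: A = 160 × 75 = 12000.00, centroid at (80.00, 37.50).
semicircular end: A = ½π·37.5² = 2208.93, centroid at (-15.92, 37.50).
ΣA = 14208.93 mm²
ΣAX̄ = (12000.00)(80.00) + (2208.93)(-15.92) = 924843.75 mm³
ΣAȲ = (12000.00)(37.50) + (2208.93)(37.50) = 532834.96 mm³
X̄ = 924843.75 / 14208.93 = 65.09 mm
Ȳ = 532834.96 / 14208.93 = 37.50 mm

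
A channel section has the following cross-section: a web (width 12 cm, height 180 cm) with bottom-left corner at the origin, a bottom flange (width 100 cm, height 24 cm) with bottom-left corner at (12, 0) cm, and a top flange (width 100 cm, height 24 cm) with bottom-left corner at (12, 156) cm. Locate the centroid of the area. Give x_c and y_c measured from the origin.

x_c = 44.62 cm, y_c = 90.00 cm

web: A = 12 × 180 = 2160.00, centroid at (6.00, 90.00).
bottom flange: A = 100 × 24 = 2400.00, centroid at (62.00, 12.00).
top flange: A = 100 × 24 = 2400.00, centroid at (62.00, 168.00).
ΣA = 6960.00 cm²
ΣAx_c = (2160.00)(6.00) + (2400.00)(62.00) + (2400.00)(62.00) = 310560.00 cm³
ΣAy_c = (2160.00)(90.00) + (2400.00)(12.00) + (2400.00)(168.00) = 626400.00 cm³
x_c = 310560.00 / 6960.00 = 44.62 cm
y_c = 626400.00 / 6960.00 = 90.00 cm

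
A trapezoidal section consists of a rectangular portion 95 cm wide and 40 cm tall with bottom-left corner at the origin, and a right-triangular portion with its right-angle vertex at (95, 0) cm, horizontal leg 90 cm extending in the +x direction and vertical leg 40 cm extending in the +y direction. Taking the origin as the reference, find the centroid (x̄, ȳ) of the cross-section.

Part | A | x̄ᵢ | ȳᵢ | A·x̄ᵢ | A·ȳᵢ
rectangular portion | 3800.00 | 47.50 | 20.00 | 180500.00 | 76000.00
triangular portion | 1800.00 | 125.00 | 13.33 | 225000.00 | 24000.00
Σ | 5600.00 |  |  | 405500.00 | 100000.00
x̄ = 405500.00 / 5600.00 = 72.41 cm
ȳ = 100000.00 / 5600.00 = 17.86 cm

x̄ = 72.41 cm, ȳ = 17.86 cm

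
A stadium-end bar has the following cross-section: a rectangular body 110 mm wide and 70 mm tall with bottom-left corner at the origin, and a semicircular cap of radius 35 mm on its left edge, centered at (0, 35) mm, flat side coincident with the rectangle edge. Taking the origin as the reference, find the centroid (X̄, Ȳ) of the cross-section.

rectangular body: A = 110 × 70 = 7700.00, centroid at (55.00, 35.00).
semicircular end: A = ½π·35² = 1924.23, centroid at (-14.85, 35.00).
ΣA = 9624.23 mm²
ΣAX̄ = (7700.00)(55.00) + (1924.23)(-14.85) = 394916.67 mm³
ΣAȲ = (7700.00)(35.00) + (1924.23)(35.00) = 336847.89 mm³
X̄ = 394916.67 / 9624.23 = 41.03 mm
Ȳ = 336847.89 / 9624.23 = 35.00 mm

X̄ = 41.03 mm, Ȳ = 35.00 mm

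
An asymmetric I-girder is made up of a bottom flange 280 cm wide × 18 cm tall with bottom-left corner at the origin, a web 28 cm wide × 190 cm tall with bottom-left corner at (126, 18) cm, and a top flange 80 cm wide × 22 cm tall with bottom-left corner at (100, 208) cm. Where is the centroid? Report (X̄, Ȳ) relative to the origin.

bottom flange: A = 280 × 18 = 5040.00, centroid at (140.00, 9.00).
web: A = 28 × 190 = 5320.00, centroid at (140.00, 113.00).
top flange: A = 80 × 22 = 1760.00, centroid at (140.00, 219.00).
ΣA = 12120.00 cm²
ΣAX̄ = (5040.00)(140.00) + (5320.00)(140.00) + (1760.00)(140.00) = 1696800.00 cm³
ΣAȲ = (5040.00)(9.00) + (5320.00)(113.00) + (1760.00)(219.00) = 1031960.00 cm³
X̄ = 1696800.00 / 12120.00 = 140.00 cm
Ȳ = 1031960.00 / 12120.00 = 85.15 cm

X̄ = 140.00 cm, Ȳ = 85.15 cm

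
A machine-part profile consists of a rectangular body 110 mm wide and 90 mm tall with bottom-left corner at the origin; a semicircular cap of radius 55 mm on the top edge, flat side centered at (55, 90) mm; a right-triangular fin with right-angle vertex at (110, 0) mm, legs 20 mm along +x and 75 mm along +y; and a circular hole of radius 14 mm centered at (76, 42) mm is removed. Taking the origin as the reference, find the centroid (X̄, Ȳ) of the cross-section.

rectangular body: A = 110 × 90 = 9900.00, centroid at (55.00, 45.00).
semicircular top: A = ½π·55² = 4751.66, centroid at (55.00, 113.34).
triangular fin: A = ½·20·75 = 750.00, centroid at (116.67, 25.00).
hole: A = −π·14² = -615.75, centroid at (76.00, 42.00).
ΣA = 14785.91 mm², ΣAX̄ = 846544.07 mm³, ΣAȲ = 976954.38 mm³.
X̄ = 846544.07/14785.91 = 57.25 mm; Ȳ = 976954.38/14785.91 = 66.07 mm.

X̄ = 57.25 mm, Ȳ = 66.07 mm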